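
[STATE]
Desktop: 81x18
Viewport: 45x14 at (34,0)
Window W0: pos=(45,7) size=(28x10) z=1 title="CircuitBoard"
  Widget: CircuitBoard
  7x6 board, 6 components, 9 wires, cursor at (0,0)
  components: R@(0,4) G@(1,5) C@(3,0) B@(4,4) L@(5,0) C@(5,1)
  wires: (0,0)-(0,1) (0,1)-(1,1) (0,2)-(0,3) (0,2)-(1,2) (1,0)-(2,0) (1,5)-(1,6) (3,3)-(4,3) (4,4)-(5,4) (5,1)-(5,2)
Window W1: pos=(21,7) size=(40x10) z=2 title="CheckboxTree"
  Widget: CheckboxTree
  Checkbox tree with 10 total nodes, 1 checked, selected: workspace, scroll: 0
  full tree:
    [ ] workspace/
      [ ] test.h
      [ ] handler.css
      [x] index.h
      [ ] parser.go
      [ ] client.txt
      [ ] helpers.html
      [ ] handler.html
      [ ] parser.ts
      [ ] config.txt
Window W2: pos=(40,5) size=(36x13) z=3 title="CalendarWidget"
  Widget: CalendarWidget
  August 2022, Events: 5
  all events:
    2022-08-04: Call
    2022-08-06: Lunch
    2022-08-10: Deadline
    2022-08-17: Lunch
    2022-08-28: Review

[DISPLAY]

                                             
                                             
                                             
                                             
                                             
      ┏━━━━━━━━━━━━━━━━━━━━━━━━━━━━━━━━━━┓   
      ┃ CalendarWidget                   ┃   
━━━━━━┠──────────────────────────────────┨   
e     ┃           August 2022            ┃   
──────┃Mo Tu We Th Fr Sa Su              ┃   
ce/   ┃ 1  2  3  4*  5  6*  7            ┃   
h     ┃ 8  9 10* 11 12 13 14             ┃   
er.css┃15 16 17* 18 19 20 21             ┃   
.h    ┃22 23 24 25 26 27 28*             ┃   


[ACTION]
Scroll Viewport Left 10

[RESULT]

                                             
                                             
                                             
                                             
                                             
                ┏━━━━━━━━━━━━━━━━━━━━━━━━━━━━
                ┃ CalendarWidget             
━━━━━━━━━━━━━━━━┠────────────────────────────
heckboxTree     ┃           August 2022      
────────────────┃Mo Tu We Th Fr Sa Su        
-] workspace/   ┃ 1  2  3  4*  5  6*  7      
 [ ] test.h     ┃ 8  9 10* 11 12 13 14       
 [ ] handler.css┃15 16 17* 18 19 20 21       
 [x] index.h    ┃22 23 24 25 26 27 28*       


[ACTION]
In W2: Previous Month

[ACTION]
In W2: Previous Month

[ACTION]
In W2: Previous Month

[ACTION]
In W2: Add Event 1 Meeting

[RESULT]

                                             
                                             
                                             
                                             
                                             
                ┏━━━━━━━━━━━━━━━━━━━━━━━━━━━━
                ┃ CalendarWidget             
━━━━━━━━━━━━━━━━┠────────────────────────────
heckboxTree     ┃             May 2022       
────────────────┃Mo Tu We Th Fr Sa Su        
-] workspace/   ┃                   1*       
 [ ] test.h     ┃ 2  3  4  5  6  7  8        
 [ ] handler.css┃ 9 10 11 12 13 14 15        
 [x] index.h    ┃16 17 18 19 20 21 22        


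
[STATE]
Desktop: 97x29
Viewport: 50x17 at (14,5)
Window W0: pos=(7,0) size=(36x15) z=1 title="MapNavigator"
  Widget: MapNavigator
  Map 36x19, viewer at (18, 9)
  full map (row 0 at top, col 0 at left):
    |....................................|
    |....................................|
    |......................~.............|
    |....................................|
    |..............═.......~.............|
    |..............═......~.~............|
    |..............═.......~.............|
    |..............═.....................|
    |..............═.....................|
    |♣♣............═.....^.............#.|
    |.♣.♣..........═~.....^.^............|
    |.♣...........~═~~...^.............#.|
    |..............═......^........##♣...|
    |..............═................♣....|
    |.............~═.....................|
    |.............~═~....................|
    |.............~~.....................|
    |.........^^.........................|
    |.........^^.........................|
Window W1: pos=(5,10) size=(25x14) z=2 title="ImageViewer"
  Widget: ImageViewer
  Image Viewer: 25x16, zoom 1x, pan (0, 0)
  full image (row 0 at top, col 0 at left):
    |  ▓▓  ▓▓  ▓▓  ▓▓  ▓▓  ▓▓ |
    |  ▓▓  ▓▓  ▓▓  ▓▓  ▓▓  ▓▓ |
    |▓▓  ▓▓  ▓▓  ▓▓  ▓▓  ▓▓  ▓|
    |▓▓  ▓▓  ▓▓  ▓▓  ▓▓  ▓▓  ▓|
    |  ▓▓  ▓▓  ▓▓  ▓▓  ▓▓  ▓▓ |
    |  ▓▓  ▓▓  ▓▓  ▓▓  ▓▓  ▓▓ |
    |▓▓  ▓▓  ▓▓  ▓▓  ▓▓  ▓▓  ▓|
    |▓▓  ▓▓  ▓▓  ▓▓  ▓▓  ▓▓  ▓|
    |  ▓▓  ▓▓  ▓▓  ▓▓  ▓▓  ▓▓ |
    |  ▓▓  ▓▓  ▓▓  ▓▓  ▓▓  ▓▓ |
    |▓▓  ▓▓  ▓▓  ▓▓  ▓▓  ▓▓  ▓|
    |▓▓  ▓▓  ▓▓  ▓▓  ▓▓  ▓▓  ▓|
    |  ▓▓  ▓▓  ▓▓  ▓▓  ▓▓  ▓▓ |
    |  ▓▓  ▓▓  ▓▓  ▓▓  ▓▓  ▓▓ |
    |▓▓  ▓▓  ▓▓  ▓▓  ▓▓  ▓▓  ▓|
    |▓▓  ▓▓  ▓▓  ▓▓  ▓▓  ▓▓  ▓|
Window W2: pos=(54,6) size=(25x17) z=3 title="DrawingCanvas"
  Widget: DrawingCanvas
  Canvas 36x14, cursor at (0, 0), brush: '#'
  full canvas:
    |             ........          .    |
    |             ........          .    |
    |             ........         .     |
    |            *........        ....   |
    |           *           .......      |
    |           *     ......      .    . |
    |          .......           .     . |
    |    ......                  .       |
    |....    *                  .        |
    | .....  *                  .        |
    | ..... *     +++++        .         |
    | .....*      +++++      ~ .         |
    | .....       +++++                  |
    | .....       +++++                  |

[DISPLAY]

.......═.......~............┃                     
.......═....................┃           ┏━━━━━━━━━
.......═....................┃           ┃ DrawingC
.......═...@.^.............#┃           ┠─────────
.......═~.....^.^...........┃           ┃+        
━━━━━━━━━━━━━━━┓...........#┃           ┃         
ewer           ┃.......##♣..┃           ┃         
───────────────┨........♣...┃           ┃         
  ▓▓  ▓▓  ▓▓  ▓┃............┃           ┃         
  ▓▓  ▓▓  ▓▓  ▓┃━━━━━━━━━━━━┛           ┃         
▓▓  ▓▓  ▓▓  ▓▓ ┃                        ┃         
▓▓  ▓▓  ▓▓  ▓▓ ┃                        ┃    .....
  ▓▓  ▓▓  ▓▓  ▓┃                        ┃....    *
  ▓▓  ▓▓  ▓▓  ▓┃                        ┃ .....  *
▓▓  ▓▓  ▓▓  ▓▓ ┃                        ┃ ..... * 
▓▓  ▓▓  ▓▓  ▓▓ ┃                        ┃ .....*  
  ▓▓  ▓▓  ▓▓  ▓┃                        ┃ .....   


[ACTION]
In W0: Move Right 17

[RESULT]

............                ┃                     
............                ┃           ┏━━━━━━━━━
............                ┃           ┃ DrawingC
..........#@                ┃           ┠─────────
............                ┃           ┃+        
━━━━━━━━━━━━━━━┓            ┃           ┃         
ewer           ┃            ┃           ┃         
───────────────┨            ┃           ┃         
  ▓▓  ▓▓  ▓▓  ▓┃            ┃           ┃         
  ▓▓  ▓▓  ▓▓  ▓┃━━━━━━━━━━━━┛           ┃         
▓▓  ▓▓  ▓▓  ▓▓ ┃                        ┃         
▓▓  ▓▓  ▓▓  ▓▓ ┃                        ┃    .....
  ▓▓  ▓▓  ▓▓  ▓┃                        ┃....    *
  ▓▓  ▓▓  ▓▓  ▓┃                        ┃ .....  *
▓▓  ▓▓  ▓▓  ▓▓ ┃                        ┃ ..... * 
▓▓  ▓▓  ▓▓  ▓▓ ┃                        ┃ .....*  
  ▓▓  ▓▓  ▓▓  ▓┃                        ┃ .....   


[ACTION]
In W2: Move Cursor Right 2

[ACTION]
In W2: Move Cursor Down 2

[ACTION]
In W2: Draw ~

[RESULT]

............                ┃                     
............                ┃           ┏━━━━━━━━━
............                ┃           ┃ DrawingC
..........#@                ┃           ┠─────────
............                ┃           ┃         
━━━━━━━━━━━━━━━┓            ┃           ┃         
ewer           ┃            ┃           ┃  ~      
───────────────┨            ┃           ┃         
  ▓▓  ▓▓  ▓▓  ▓┃            ┃           ┃         
  ▓▓  ▓▓  ▓▓  ▓┃━━━━━━━━━━━━┛           ┃         
▓▓  ▓▓  ▓▓  ▓▓ ┃                        ┃         
▓▓  ▓▓  ▓▓  ▓▓ ┃                        ┃    .....
  ▓▓  ▓▓  ▓▓  ▓┃                        ┃....    *
  ▓▓  ▓▓  ▓▓  ▓┃                        ┃ .....  *
▓▓  ▓▓  ▓▓  ▓▓ ┃                        ┃ ..... * 
▓▓  ▓▓  ▓▓  ▓▓ ┃                        ┃ .....*  
  ▓▓  ▓▓  ▓▓  ▓┃                        ┃ .....   


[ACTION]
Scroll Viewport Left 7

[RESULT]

┃....~.............                ┃              
┃..................                ┃           ┏━━
┃..................                ┃           ┃ D
┃..^.............#@                ┃           ┠──
┃...^.^............                ┃           ┃  
━━━━━━━━━━━━━━━━━━━━━━┓            ┃           ┃  
ImageViewer           ┃            ┃           ┃  
──────────────────────┨            ┃           ┃  
 ▓▓  ▓▓  ▓▓  ▓▓  ▓▓  ▓┃            ┃           ┃  
 ▓▓  ▓▓  ▓▓  ▓▓  ▓▓  ▓┃━━━━━━━━━━━━┛           ┃  
▓  ▓▓  ▓▓  ▓▓  ▓▓  ▓▓ ┃                        ┃  
▓  ▓▓  ▓▓  ▓▓  ▓▓  ▓▓ ┃                        ┃  
 ▓▓  ▓▓  ▓▓  ▓▓  ▓▓  ▓┃                        ┃..
 ▓▓  ▓▓  ▓▓  ▓▓  ▓▓  ▓┃                        ┃ .
▓  ▓▓  ▓▓  ▓▓  ▓▓  ▓▓ ┃                        ┃ .
▓  ▓▓  ▓▓  ▓▓  ▓▓  ▓▓ ┃                        ┃ .
 ▓▓  ▓▓  ▓▓  ▓▓  ▓▓  ▓┃                        ┃ .


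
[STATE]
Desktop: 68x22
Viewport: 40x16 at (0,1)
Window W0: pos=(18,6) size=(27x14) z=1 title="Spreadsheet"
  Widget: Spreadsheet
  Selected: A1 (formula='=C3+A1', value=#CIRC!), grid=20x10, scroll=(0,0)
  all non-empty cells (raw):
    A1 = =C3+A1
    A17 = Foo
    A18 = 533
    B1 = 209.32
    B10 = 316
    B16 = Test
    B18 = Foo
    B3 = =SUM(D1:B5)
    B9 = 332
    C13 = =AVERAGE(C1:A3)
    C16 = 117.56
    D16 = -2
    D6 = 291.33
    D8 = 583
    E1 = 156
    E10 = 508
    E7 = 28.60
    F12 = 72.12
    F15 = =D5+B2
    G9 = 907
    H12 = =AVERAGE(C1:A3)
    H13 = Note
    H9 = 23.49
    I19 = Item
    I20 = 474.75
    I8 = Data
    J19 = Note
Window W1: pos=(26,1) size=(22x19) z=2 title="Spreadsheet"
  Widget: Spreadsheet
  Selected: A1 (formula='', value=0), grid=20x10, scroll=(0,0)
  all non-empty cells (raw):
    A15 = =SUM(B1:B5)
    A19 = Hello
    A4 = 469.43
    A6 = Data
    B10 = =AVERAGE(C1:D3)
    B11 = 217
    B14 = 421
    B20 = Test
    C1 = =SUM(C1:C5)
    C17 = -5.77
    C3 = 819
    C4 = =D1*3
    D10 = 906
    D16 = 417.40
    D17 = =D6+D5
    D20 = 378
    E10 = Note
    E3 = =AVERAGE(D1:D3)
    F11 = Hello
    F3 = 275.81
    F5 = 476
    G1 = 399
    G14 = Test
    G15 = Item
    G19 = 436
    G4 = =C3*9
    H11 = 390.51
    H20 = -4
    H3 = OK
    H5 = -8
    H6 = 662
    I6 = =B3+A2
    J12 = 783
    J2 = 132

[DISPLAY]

                          ┏━━━━━━━━━━━━━
                          ┃ Spreadsheet 
                          ┠─────────────
                          ┃A1:          
                          ┃       A     
                  ┏━━━━━━━┃-------------
                  ┃ Spread┃  1      [0] 
                  ┠───────┃  2        0 
                  ┃A1: =C3┃  3        0 
                  ┃       ┃  4   469.43 
                  ┃-------┃  5        0 
                  ┃  1 [#C┃  6 Data     
                  ┃  2    ┃  7        0 
                  ┃  3    ┃  8        0 
                  ┃  4    ┃  9        0 
                  ┃  5    ┃ 10        0#


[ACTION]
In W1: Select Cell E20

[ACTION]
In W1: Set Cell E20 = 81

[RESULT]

                          ┏━━━━━━━━━━━━━
                          ┃ Spreadsheet 
                          ┠─────────────
                          ┃E20: 81      
                          ┃       A     
                  ┏━━━━━━━┃-------------
                  ┃ Spread┃  1        0 
                  ┠───────┃  2        0 
                  ┃A1: =C3┃  3        0 
                  ┃       ┃  4   469.43 
                  ┃-------┃  5        0 
                  ┃  1 [#C┃  6 Data     
                  ┃  2    ┃  7        0 
                  ┃  3    ┃  8        0 
                  ┃  4    ┃  9        0 
                  ┃  5    ┃ 10        0#


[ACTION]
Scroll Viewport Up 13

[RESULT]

                                        
                          ┏━━━━━━━━━━━━━
                          ┃ Spreadsheet 
                          ┠─────────────
                          ┃E20: 81      
                          ┃       A     
                  ┏━━━━━━━┃-------------
                  ┃ Spread┃  1        0 
                  ┠───────┃  2        0 
                  ┃A1: =C3┃  3        0 
                  ┃       ┃  4   469.43 
                  ┃-------┃  5        0 
                  ┃  1 [#C┃  6 Data     
                  ┃  2    ┃  7        0 
                  ┃  3    ┃  8        0 
                  ┃  4    ┃  9        0 


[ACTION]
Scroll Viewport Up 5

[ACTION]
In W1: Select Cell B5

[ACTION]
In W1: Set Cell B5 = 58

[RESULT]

                                        
                          ┏━━━━━━━━━━━━━
                          ┃ Spreadsheet 
                          ┠─────────────
                          ┃B5: 58       
                          ┃       A     
                  ┏━━━━━━━┃-------------
                  ┃ Spread┃  1        0 
                  ┠───────┃  2        0 
                  ┃A1: =C3┃  3        0 
                  ┃       ┃  4   469.43 
                  ┃-------┃  5        0 
                  ┃  1 [#C┃  6 Data     
                  ┃  2    ┃  7        0 
                  ┃  3    ┃  8        0 
                  ┃  4    ┃  9        0 


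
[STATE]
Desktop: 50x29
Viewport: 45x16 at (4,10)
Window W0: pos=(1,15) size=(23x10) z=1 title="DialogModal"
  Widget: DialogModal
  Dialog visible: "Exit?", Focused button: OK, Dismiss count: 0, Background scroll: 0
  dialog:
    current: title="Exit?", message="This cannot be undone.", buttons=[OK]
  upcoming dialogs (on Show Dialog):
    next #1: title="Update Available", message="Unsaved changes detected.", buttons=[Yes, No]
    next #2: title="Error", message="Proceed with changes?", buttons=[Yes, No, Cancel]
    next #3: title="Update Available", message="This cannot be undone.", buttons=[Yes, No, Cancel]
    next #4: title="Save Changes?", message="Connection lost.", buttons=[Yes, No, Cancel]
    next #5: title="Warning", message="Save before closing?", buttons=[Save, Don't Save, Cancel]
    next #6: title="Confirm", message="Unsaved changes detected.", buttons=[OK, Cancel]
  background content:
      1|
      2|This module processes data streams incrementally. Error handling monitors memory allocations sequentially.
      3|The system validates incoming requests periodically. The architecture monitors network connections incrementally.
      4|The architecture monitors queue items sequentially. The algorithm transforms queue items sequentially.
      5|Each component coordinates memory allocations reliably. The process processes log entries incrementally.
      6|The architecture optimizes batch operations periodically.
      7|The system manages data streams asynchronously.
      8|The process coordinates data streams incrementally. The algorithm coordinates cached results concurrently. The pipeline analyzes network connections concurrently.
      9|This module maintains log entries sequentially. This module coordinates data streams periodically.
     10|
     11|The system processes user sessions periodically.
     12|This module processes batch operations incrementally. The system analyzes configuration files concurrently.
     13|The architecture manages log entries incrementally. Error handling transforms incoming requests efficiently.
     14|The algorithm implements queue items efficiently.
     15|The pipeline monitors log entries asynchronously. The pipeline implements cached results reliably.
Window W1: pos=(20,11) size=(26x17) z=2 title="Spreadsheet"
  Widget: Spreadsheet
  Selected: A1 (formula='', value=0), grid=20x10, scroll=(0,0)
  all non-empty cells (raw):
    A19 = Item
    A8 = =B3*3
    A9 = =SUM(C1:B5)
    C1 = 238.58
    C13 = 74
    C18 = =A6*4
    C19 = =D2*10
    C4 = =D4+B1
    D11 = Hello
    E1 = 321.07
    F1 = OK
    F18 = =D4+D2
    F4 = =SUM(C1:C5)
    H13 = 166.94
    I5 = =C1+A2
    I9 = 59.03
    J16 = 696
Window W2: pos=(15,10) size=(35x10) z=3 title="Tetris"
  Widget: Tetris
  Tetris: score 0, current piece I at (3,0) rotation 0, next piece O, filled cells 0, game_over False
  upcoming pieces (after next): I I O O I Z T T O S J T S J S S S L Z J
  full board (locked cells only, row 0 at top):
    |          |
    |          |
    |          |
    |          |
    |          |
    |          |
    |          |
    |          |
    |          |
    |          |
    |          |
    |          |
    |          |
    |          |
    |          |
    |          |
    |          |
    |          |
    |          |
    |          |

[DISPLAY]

           ┏━━━━━━━━━━━━━━━━━━━━━━━━━━━━━━━━━
           ┃ Tetris                          
           ┠─────────────────────────────────
           ┃          │Next:                 
           ┃          │▓▓                    
━━━━━━━━━━━┃          │▓▓                    
ialogModal ┃          │                      
───────────┃          │                      
┌──────────┃          │                      
│     Exit?┗━━━━━━━━━━━━━━━━━━━━━━━━━━━━━━━━━
│This cannot be ┃  4        0       0    ┃   
│      [OK]     ┃  5        0       0    ┃   
└───────────────┃  6        0       0    ┃   
e architecture o┃  7        0       0    ┃   
━━━━━━━━━━━━━━━━┃  8        0       0    ┃   
                ┃  9   238.58       0    ┃   


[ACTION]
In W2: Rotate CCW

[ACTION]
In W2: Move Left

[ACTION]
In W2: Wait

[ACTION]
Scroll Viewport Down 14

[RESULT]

           ┃          │Next:                 
           ┃          │▓▓                    
━━━━━━━━━━━┃          │▓▓                    
ialogModal ┃          │                      
───────────┃          │                      
┌──────────┃          │                      
│     Exit?┗━━━━━━━━━━━━━━━━━━━━━━━━━━━━━━━━━
│This cannot be ┃  4        0       0    ┃   
│      [OK]     ┃  5        0       0    ┃   
└───────────────┃  6        0       0    ┃   
e architecture o┃  7        0       0    ┃   
━━━━━━━━━━━━━━━━┃  8        0       0    ┃   
                ┃  9   238.58       0    ┃   
                ┃ 10        0       0    ┃   
                ┗━━━━━━━━━━━━━━━━━━━━━━━━┛   
                                             


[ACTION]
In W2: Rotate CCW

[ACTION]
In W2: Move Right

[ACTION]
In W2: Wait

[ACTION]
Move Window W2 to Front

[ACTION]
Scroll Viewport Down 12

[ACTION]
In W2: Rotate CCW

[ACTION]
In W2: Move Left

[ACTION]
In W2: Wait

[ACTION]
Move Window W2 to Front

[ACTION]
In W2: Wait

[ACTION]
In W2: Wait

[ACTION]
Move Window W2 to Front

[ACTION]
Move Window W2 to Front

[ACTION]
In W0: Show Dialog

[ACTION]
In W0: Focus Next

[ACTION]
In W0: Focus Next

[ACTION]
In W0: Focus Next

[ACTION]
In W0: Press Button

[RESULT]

           ┃          │Next:                 
           ┃          │▓▓                    
━━━━━━━━━━━┃          │▓▓                    
ialogModal ┃          │                      
───────────┃          │                      
           ┃          │                      
is module p┗━━━━━━━━━━━━━━━━━━━━━━━━━━━━━━━━━
e system validat┃  4        0       0    ┃   
e architecture m┃  5        0       0    ┃   
ch component coo┃  6        0       0    ┃   
e architecture o┃  7        0       0    ┃   
━━━━━━━━━━━━━━━━┃  8        0       0    ┃   
                ┃  9   238.58       0    ┃   
                ┃ 10        0       0    ┃   
                ┗━━━━━━━━━━━━━━━━━━━━━━━━┛   
                                             


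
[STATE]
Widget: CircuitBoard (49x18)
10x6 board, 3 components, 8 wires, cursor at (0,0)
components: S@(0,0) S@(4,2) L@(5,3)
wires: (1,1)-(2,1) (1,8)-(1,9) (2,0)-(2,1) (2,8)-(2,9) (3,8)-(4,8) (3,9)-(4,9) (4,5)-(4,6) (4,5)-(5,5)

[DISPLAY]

   0 1 2 3 4 5 6 7 8 9                           
0  [S]                                           
                                                 
1       ·                           · ─ ·        
        │                                        
2   · ─ ·                           · ─ ·        
                                                 
3                                   ·   ·        
                                    │   │        
4           S           · ─ ·       ·   ·        
                        │                        
5               L       ·                        
Cursor: (0,0)                                    
                                                 
                                                 
                                                 
                                                 
                                                 


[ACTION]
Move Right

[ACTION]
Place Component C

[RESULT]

   0 1 2 3 4 5 6 7 8 9                           
0   S  [C]                                       
                                                 
1       ·                           · ─ ·        
        │                                        
2   · ─ ·                           · ─ ·        
                                                 
3                                   ·   ·        
                                    │   │        
4           S           · ─ ·       ·   ·        
                        │                        
5               L       ·                        
Cursor: (0,1)                                    
                                                 
                                                 
                                                 
                                                 
                                                 


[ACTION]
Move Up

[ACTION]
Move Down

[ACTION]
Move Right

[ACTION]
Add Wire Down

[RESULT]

   0 1 2 3 4 5 6 7 8 9                           
0   S   C                                        
                                                 
1       ·  [.]                      · ─ ·        
        │   │                                    
2   · ─ ·   ·                       · ─ ·        
                                                 
3                                   ·   ·        
                                    │   │        
4           S           · ─ ·       ·   ·        
                        │                        
5               L       ·                        
Cursor: (1,2)                                    
                                                 
                                                 
                                                 
                                                 
                                                 


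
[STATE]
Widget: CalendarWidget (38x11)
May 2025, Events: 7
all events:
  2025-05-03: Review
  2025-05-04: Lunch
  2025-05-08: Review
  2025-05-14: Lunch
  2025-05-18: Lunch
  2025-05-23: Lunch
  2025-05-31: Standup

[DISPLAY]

               May 2025               
Mo Tu We Th Fr Sa Su                  
          1  2  3*  4*                
 5  6  7  8*  9 10 11                 
12 13 14* 15 16 17 18*                
19 20 21 22 23* 24 25                 
26 27 28 29 30 31*                    
                                      
                                      
                                      
                                      


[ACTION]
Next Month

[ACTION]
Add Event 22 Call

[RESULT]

              June 2025               
Mo Tu We Th Fr Sa Su                  
                   1                  
 2  3  4  5  6  7  8                  
 9 10 11 12 13 14 15                  
16 17 18 19 20 21 22*                 
23 24 25 26 27 28 29                  
30                                    
                                      
                                      
                                      


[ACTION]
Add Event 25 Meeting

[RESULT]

              June 2025               
Mo Tu We Th Fr Sa Su                  
                   1                  
 2  3  4  5  6  7  8                  
 9 10 11 12 13 14 15                  
16 17 18 19 20 21 22*                 
23 24 25* 26 27 28 29                 
30                                    
                                      
                                      
                                      


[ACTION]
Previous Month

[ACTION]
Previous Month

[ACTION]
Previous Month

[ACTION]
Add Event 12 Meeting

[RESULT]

              March 2025              
Mo Tu We Th Fr Sa Su                  
                1  2                  
 3  4  5  6  7  8  9                  
10 11 12* 13 14 15 16                 
17 18 19 20 21 22 23                  
24 25 26 27 28 29 30                  
31                                    
                                      
                                      
                                      


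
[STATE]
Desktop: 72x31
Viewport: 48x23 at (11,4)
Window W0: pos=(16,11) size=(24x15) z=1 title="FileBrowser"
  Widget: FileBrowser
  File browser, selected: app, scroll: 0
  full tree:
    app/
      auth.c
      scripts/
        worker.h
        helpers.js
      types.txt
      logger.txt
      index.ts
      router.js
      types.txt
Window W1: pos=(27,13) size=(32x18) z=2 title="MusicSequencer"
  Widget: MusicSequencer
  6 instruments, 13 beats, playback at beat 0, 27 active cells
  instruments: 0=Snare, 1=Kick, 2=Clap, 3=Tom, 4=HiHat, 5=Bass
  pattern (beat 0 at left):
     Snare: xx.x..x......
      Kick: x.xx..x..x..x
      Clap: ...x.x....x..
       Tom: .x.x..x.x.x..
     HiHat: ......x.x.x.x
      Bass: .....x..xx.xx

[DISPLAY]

                                                
                                                
                                                
                                                
                                                
                                                
                                                
     ┏━━━━━━━━━━━━━━━━━━━━━━┓                   
     ┃ FileBrowser          ┃                   
     ┠──────────┏━━━━━━━━━━━━━━━━━━━━━━━━━━━━━━┓
     ┃> [-] app/┃ MusicSequencer               ┃
     ┃    auth.c┠──────────────────────────────┨
     ┃    [+] sc┃      ▼123456789012           ┃
     ┃    types.┃ Snare██·█··█······           ┃
     ┃    logger┃  Kick█·██··█··█··█           ┃
     ┃    index.┃  Clap···█·█····█··           ┃
     ┃    router┃   Tom·█·█··█·█·█··           ┃
     ┃    types.┃ HiHat······█·█·█·█           ┃
     ┃          ┃  Bass·····█··██·██           ┃
     ┃          ┃                              ┃
     ┃          ┃                              ┃
     ┗━━━━━━━━━━┃                              ┃
                ┃                              ┃


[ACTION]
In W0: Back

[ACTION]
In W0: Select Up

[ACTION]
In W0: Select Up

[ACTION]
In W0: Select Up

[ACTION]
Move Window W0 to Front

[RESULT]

                                                
                                                
                                                
                                                
                                                
                                                
                                                
     ┏━━━━━━━━━━━━━━━━━━━━━━┓                   
     ┃ FileBrowser          ┃                   
     ┠──────────────────────┨━━━━━━━━━━━━━━━━━━┓
     ┃> [-] app/            ┃cer               ┃
     ┃    auth.c            ┃──────────────────┨
     ┃    [+] scripts/      ┃6789012           ┃
     ┃    types.txt         ┃█······           ┃
     ┃    logger.txt        ┃█··█··█           ┃
     ┃    index.ts          ┃····█··           ┃
     ┃    router.js         ┃█·█·█··           ┃
     ┃    types.txt         ┃█·█·█·█           ┃
     ┃                      ┃··██·██           ┃
     ┃                      ┃                  ┃
     ┃                      ┃                  ┃
     ┗━━━━━━━━━━━━━━━━━━━━━━┛                  ┃
                ┃                              ┃


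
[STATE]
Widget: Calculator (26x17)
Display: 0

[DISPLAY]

                         0
┌───┬───┬───┬───┐         
│ 7 │ 8 │ 9 │ ÷ │         
├───┼───┼───┼───┤         
│ 4 │ 5 │ 6 │ × │         
├───┼───┼───┼───┤         
│ 1 │ 2 │ 3 │ - │         
├───┼───┼───┼───┤         
│ 0 │ . │ = │ + │         
├───┼───┼───┼───┤         
│ C │ MC│ MR│ M+│         
└───┴───┴───┴───┘         
                          
                          
                          
                          
                          


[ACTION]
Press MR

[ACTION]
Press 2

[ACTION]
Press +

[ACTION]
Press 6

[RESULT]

                         6
┌───┬───┬───┬───┐         
│ 7 │ 8 │ 9 │ ÷ │         
├───┼───┼───┼───┤         
│ 4 │ 5 │ 6 │ × │         
├───┼───┼───┼───┤         
│ 1 │ 2 │ 3 │ - │         
├───┼───┼───┼───┤         
│ 0 │ . │ = │ + │         
├───┼───┼───┼───┤         
│ C │ MC│ MR│ M+│         
└───┴───┴───┴───┘         
                          
                          
                          
                          
                          


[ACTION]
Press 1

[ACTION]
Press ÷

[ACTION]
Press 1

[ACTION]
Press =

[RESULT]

                        63
┌───┬───┬───┬───┐         
│ 7 │ 8 │ 9 │ ÷ │         
├───┼───┼───┼───┤         
│ 4 │ 5 │ 6 │ × │         
├───┼───┼───┼───┤         
│ 1 │ 2 │ 3 │ - │         
├───┼───┼───┼───┤         
│ 0 │ . │ = │ + │         
├───┼───┼───┼───┤         
│ C │ MC│ MR│ M+│         
└───┴───┴───┴───┘         
                          
                          
                          
                          
                          


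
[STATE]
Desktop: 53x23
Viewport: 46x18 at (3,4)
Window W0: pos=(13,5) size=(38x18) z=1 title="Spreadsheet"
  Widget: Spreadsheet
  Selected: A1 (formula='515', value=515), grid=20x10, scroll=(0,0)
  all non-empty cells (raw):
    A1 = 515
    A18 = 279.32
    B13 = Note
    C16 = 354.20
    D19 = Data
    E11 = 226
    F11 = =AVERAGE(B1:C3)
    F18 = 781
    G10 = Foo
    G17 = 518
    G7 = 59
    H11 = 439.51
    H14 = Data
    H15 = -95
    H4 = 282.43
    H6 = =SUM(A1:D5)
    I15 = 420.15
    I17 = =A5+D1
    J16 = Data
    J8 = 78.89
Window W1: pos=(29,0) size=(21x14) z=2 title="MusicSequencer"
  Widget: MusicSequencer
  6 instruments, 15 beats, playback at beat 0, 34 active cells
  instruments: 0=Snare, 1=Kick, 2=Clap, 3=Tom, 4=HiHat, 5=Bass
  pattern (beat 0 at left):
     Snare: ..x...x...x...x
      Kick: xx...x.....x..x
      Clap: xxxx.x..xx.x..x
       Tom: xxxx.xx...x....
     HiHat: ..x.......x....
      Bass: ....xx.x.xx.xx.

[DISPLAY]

                          ┃ Snare··█···█···█··
          ┏━━━━━━━━━━━━━━━┃  Kick██···█·····█·
          ┃ Spreadsheet   ┃  Clap████·█··██·█·
          ┠───────────────┃   Tom████·██···█··
          ┃A1: 515        ┃ HiHat··█·······█··
          ┃       A       ┃  Bass····██·█·██·█
          ┃---------------┃                   
          ┃  1    [515]   ┃                   
          ┃  2        0   ┃                   
          ┃  3        0   ┗━━━━━━━━━━━━━━━━━━━
          ┃  4        0       0       0       
          ┃  5        0       0       0       
          ┃  6        0       0       0       
          ┃  7        0       0       0       
          ┃  8        0       0       0       
          ┃  9        0       0       0       
          ┃ 10        0       0       0       
          ┃ 11        0       0       0       


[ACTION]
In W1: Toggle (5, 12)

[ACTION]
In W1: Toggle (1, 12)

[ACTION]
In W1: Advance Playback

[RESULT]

                          ┃ Snare··█···█···█··
          ┏━━━━━━━━━━━━━━━┃  Kick██···█·····██
          ┃ Spreadsheet   ┃  Clap████·█··██·█·
          ┠───────────────┃   Tom████·██···█··
          ┃A1: 515        ┃ HiHat··█·······█··
          ┃       A       ┃  Bass····██·█·██··
          ┃---------------┃                   
          ┃  1    [515]   ┃                   
          ┃  2        0   ┃                   
          ┃  3        0   ┗━━━━━━━━━━━━━━━━━━━
          ┃  4        0       0       0       
          ┃  5        0       0       0       
          ┃  6        0       0       0       
          ┃  7        0       0       0       
          ┃  8        0       0       0       
          ┃  9        0       0       0       
          ┃ 10        0       0       0       
          ┃ 11        0       0       0       


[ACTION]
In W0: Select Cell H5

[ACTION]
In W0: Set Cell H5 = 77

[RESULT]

                          ┃ Snare··█···█···█··
          ┏━━━━━━━━━━━━━━━┃  Kick██···█·····██
          ┃ Spreadsheet   ┃  Clap████·█··██·█·
          ┠───────────────┃   Tom████·██···█··
          ┃H5: 77         ┃ HiHat··█·······█··
          ┃       A       ┃  Bass····██·█·██··
          ┃---------------┃                   
          ┃  1      515   ┃                   
          ┃  2        0   ┃                   
          ┃  3        0   ┗━━━━━━━━━━━━━━━━━━━
          ┃  4        0       0       0       
          ┃  5        0       0       0       
          ┃  6        0       0       0       
          ┃  7        0       0       0       
          ┃  8        0       0       0       
          ┃  9        0       0       0       
          ┃ 10        0       0       0       
          ┃ 11        0       0       0       


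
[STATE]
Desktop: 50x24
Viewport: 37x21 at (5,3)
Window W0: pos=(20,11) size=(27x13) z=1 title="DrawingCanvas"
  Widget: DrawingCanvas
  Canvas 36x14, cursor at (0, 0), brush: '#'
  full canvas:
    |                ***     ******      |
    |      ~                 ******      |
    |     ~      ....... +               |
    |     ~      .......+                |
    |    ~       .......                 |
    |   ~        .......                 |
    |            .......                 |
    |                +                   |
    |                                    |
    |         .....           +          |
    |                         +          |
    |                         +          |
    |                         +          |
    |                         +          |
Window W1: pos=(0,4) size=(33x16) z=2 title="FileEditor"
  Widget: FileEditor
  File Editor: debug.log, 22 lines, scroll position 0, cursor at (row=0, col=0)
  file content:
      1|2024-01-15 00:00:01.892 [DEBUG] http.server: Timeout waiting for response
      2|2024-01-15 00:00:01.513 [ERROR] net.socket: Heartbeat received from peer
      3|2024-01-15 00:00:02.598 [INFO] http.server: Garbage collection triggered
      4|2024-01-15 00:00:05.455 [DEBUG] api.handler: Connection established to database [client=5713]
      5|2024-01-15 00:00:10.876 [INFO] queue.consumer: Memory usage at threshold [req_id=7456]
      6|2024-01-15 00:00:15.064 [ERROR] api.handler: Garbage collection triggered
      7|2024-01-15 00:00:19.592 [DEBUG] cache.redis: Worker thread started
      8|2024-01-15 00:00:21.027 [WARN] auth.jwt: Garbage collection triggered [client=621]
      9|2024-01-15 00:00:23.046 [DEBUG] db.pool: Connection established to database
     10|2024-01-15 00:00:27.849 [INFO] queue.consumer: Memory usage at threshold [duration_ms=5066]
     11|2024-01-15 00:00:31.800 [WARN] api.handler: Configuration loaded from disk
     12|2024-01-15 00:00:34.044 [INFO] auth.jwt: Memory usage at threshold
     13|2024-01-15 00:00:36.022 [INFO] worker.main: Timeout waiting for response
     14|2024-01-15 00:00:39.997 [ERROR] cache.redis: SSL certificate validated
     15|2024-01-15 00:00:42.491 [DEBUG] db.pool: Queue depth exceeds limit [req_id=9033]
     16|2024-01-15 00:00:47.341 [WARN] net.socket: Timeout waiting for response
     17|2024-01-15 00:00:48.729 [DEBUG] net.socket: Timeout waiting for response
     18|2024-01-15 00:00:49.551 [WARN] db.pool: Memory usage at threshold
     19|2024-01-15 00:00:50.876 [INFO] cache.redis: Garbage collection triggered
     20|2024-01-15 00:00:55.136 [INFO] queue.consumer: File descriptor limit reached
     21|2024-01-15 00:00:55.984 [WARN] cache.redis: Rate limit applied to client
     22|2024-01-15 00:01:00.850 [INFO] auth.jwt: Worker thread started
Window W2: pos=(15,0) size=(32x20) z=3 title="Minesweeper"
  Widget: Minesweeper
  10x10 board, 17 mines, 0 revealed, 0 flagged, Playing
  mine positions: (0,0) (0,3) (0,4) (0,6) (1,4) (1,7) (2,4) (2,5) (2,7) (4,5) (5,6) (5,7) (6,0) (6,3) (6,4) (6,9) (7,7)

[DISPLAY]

          ┃■■■■■■■■■■                
━━━━━━━━━━┃■■■■■■■■■■                
eEditor   ┃■■■■■■■■■■                
──────────┃■■■■■■■■■■                
-01-15 00:┃■■■■■■■■■■                
-01-15 00:┃■■■■■■■■■■                
-01-15 00:┃■■■■■■■■■■                
-01-15 00:┃■■■■■■■■■■                
-01-15 00:┃■■■■■■■■■■                
-01-15 00:┃■■■■■■■■■■                
-01-15 00:┃                          
-01-15 00:┃                          
-01-15 00:┃                          
-01-15 00:┃                          
-01-15 00:┃                          
-01-15 00:┃                          
━━━━━━━━━━┗━━━━━━━━━━━━━━━━━━━━━━━━━━
               ┃            .......  
               ┃                +    
               ┃                     
               ┗━━━━━━━━━━━━━━━━━━━━━


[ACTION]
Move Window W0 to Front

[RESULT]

          ┃■■■■■■■■■■                
━━━━━━━━━━┃■■■■■■■■■■                
eEditor   ┃■■■■■■■■■■                
──────────┃■■■■■■■■■■                
-01-15 00:┃■■■■■■■■■■                
-01-15 00:┃■■■■■■■■■■                
-01-15 00:┃■■■■■■■■■■                
-01-15 00:┃■■■■■■■■■■                
-01-15 00:┃■■■■┏━━━━━━━━━━━━━━━━━━━━━
-01-15 00:┃■■■■┃ DrawingCanvas       
-01-15 00:┃    ┠─────────────────────
-01-15 00:┃    ┃+               ***  
-01-15 00:┃    ┃      ~              
-01-15 00:┃    ┃     ~      ....... +
-01-15 00:┃    ┃     ~      .......+ 
-01-15 00:┃    ┃    ~       .......  
━━━━━━━━━━┗━━━━┃   ~        .......  
               ┃            .......  
               ┃                +    
               ┃                     
               ┗━━━━━━━━━━━━━━━━━━━━━


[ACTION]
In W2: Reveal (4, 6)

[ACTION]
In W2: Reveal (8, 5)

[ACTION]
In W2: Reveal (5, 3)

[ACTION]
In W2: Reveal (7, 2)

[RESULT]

          ┃■■■■■■■■■■                
━━━━━━━━━━┃■■■■■■■■■■                
eEditor   ┃■■■■■■■■■■                
──────────┃■■■■■■■■■■                
-01-15 00:┃■■■■■■3■■■                
-01-15 00:┃■■■2■■■■■■                
-01-15 00:┃■■■■■■■■■■                
-01-15 00:┃1112211■21                
-01-15 00:┃    ┏━━━━━━━━━━━━━━━━━━━━━
-01-15 00:┃    ┃ DrawingCanvas       
-01-15 00:┃    ┠─────────────────────
-01-15 00:┃    ┃+               ***  
-01-15 00:┃    ┃      ~              
-01-15 00:┃    ┃     ~      ....... +
-01-15 00:┃    ┃     ~      .......+ 
-01-15 00:┃    ┃    ~       .......  
━━━━━━━━━━┗━━━━┃   ~        .......  
               ┃            .......  
               ┃                +    
               ┃                     
               ┗━━━━━━━━━━━━━━━━━━━━━
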